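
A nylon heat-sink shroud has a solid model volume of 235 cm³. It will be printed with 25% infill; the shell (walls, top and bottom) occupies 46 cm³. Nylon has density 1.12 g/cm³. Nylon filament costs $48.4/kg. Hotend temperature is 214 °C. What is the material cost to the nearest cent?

$5.05

Interior volume = 235 − 46 = 189 cm³.
Deposited infill = 0.25 × 189 = 47.25 cm³.
Total extruded = 46 + 47.25 = 93.25 cm³.
Mass: 93.25 × 1.12 → 104.44 g.
At $48.4/kg: 104.44/1000 × 48.4 = $5.05.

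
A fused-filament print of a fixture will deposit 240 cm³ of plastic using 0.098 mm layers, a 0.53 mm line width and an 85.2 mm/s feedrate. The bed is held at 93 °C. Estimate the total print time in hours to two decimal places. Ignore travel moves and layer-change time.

Bead cross-section = 0.098 × 0.53 = 0.05194 mm².
Total extruded path = 240000/0.05194 = 4620716.2 mm.
Extrusion time = 4620716.2 / 85.2 = 54233.8 s.
54233.8 s = 15.06 hours.

15.06 hours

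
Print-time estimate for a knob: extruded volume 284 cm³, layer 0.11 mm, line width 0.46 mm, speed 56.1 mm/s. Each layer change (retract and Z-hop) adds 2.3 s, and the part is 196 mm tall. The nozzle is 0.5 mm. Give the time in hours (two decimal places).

28.93 hours

Bead cross-section: 0.11 × 0.46 → 0.0506 mm².
Toolpath length = 284 cm³ / 0.0506 mm² = 284000 / 0.0506 = 5612648.2 mm.
Extrusion time = 5612648.2 / 56.1, so 100047.2 s.
Number of layers: 196 / 0.11 → 1782 (rounded up).
Z-hop total = 1782 × 2.3 = 4098.6 s.
Altogether 100047.2 + 4098.6 = 104145.8 s, i.e. 28.93 hours.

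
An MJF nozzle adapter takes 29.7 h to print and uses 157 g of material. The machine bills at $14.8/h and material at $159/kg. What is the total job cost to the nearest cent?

Machine cost = 14.8 × 29.7 = $439.56.
Material charge: 159 × 157/1000 → $24.963.
Job cost: 439.56 + 24.963 = 464.523 ≈ $464.52.

$464.52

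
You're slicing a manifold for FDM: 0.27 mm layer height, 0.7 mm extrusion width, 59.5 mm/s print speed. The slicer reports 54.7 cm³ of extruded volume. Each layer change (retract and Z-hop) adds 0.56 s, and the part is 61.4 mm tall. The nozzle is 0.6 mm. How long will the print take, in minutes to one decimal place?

83.2 minutes

Bead cross-section = 0.27 × 0.7, so 0.189 mm².
Toolpath length = 54.7 cm³ / 0.189 mm² = 54700 / 0.189 = 289418 mm.
Extrusion time = 289418 / 59.5 = 4864.2 s.
Layer count = ceil(61.4 / 0.27) = 228.
Non-print overhead = 228 × 0.56 = 127.68 s.
Total = 4864.2 + 127.68 = 4991.88 s = 83.2 minutes.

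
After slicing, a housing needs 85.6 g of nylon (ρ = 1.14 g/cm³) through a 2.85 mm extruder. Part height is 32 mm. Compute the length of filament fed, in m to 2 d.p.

11.77 m

Extruded volume: 85.6/1.14 = 75.0877 cm³ (75087.7 mm³).
Cross-section of 2.85 mm filament: π·(2.85/2)² = 6.3794 mm².
Length = 75087.7 / 6.3794 = 11770.34 mm = 11.77 m.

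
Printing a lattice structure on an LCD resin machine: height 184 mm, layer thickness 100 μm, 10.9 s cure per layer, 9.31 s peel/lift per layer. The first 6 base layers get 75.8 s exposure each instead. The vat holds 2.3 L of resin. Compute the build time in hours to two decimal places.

Layer count = ceil(184 / 0.1) = 1840.
Bottom layers = 6 × (75.8 + 9.31), so 510.66 s.
Regular layers: 1834 × (10.9 + 9.31) → 37065.14 s.
Total = 510.66 + 37065.14 = 37575.8 s = 10.44 hours.

10.44 hours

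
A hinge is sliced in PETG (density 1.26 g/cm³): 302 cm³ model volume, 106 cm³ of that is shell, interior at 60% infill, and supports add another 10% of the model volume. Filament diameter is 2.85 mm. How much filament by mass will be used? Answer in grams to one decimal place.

319.8 g

Infill region = 302 − 106, so 196 cm³.
Infill volume = 0.60 × 196, so 117.6 cm³.
Support = 0.10 × 302 = 30.2 cm³.
Total printed volume = 106 + 117.6 + 30.2, so 253.8 cm³.
Mass = 253.8 × 1.26, so 319.788 g.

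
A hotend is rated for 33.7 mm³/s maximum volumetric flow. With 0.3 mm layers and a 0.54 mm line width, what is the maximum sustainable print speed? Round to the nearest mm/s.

Extrusion cross-section: 0.3 × 0.54 → 0.162 mm².
Max speed = 33.7 / 0.162 = 208.02 ≈ 208 mm/s.

208 mm/s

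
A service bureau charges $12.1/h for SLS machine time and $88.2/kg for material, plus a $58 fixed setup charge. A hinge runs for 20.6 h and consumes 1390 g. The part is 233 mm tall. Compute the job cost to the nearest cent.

Time charge = 12.1 × 20.6, so $249.26.
Material charge = 88.2 × 1390/1000, so $122.598.
Adding setup: 249.26 + 122.598 + 58 → 429.858 ≈ $429.86.

$429.86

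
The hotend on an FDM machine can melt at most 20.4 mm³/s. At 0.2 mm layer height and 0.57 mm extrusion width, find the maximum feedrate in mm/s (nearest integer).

A = 0.2 × 0.57, so 0.114 mm².
Max speed = 20.4 / 0.114 = 178.95 ≈ 179 mm/s.

179 mm/s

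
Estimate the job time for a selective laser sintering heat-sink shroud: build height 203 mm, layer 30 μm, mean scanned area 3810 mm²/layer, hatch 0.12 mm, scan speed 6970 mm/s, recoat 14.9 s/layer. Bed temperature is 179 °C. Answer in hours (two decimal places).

36.57 hours

Layers = ⌈203/0.03⌉ = 6767.
Per-layer scan distance = 3810 / 0.12 = 31750 mm.
Per-layer scan time: 31750 / 6970 → 4.5552 s.
Per-layer time = 4.5552 + 14.9 = 19.4552 s.
Build time = 6767 × 19.4552 = 131653.3384 s = 36.57 hours.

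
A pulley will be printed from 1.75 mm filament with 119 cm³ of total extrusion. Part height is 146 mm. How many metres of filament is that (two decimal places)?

49.47 m

Filament cross-section = π × (1.75/2)² = 2.4053 mm².
L = 119000 mm³ / 2.4053 mm² = 49474.08 mm, i.e. 49.47 m.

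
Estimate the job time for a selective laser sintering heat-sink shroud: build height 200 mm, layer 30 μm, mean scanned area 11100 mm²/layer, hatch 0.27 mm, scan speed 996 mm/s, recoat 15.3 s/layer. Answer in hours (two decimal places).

104.78 hours

Number of layers: 200 / 0.03 → 6667 (rounded up).
Per-layer scan distance: 11100 / 0.27 → 41111.1 mm.
Laser time per layer: 41111.1 / 996 → 41.2762 s.
Per-layer time: 41.2762 + 15.3 → 56.5762 s.
6667 layers × 56.5762 s/layer = 377193.5254 s, i.e. 104.78 hours.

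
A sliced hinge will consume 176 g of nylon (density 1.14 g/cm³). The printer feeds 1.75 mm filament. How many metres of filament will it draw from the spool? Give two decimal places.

Volume = 176 g / 1.14 g·cm⁻³ = 154.386 cm³ = 154386 mm³.
Filament cross-section = π × (1.75/2)² = 2.4053 mm².
Length = 154386 / 2.4053 = 64185.76 mm = 64.19 m.

64.19 m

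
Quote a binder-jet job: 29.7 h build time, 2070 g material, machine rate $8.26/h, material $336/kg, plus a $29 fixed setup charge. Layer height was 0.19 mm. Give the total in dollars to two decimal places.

Machine cost: 8.26 × 29.7 → $245.322.
Feedstock cost = 336 × 2070/1000 = $695.52.
Adding setup: 245.322 + 695.52 + 29 → 969.842 ≈ $969.84.

$969.84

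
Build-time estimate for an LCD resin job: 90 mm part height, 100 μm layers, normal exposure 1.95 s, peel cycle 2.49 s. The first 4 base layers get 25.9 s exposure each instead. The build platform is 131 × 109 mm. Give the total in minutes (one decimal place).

Layers = ⌈90/0.1⌉ = 900.
Burn-in layers = 4 × (25.9 + 2.49) = 113.56 s.
Normal layers: 896 × (1.95 + 2.49) → 3978.24 s.
Sum: 113.56 + 3978.24 = 4091.8 s → 68.2 minutes.

68.2 minutes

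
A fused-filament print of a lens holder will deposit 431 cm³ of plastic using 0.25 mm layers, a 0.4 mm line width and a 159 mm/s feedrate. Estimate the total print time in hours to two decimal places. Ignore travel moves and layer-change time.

7.53 hours

Extrusion cross-section = 0.25 × 0.4, so 0.1 mm².
Toolpath length = 431 cm³ / 0.1 mm² = 431000 / 0.1 = 4310000 mm.
Print-move time = 4310000 / 159, so 27106.9 s.
Converting: 27106.9 s = 7.53 hours.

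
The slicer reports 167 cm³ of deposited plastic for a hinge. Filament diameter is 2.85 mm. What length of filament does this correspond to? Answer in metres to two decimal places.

26.18 m

A = π r² = π × 1.425² = 6.3794 mm².
Length = 167 cm³ / 6.3794 mm² = 167000 / 6.3794 = 26178.01 mm = 26.18 m.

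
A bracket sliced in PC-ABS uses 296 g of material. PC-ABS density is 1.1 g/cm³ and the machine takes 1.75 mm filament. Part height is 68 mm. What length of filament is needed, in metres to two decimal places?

Volume = 296 g / 1.1 g·cm⁻³ = 269.0909 cm³ = 269090.9 mm³.
Filament cross-section = π × (1.75/2)² = 2.4053 mm².
Length = 269090.9 / 2.4053 = 111874.15 mm = 111.87 m.

111.87 m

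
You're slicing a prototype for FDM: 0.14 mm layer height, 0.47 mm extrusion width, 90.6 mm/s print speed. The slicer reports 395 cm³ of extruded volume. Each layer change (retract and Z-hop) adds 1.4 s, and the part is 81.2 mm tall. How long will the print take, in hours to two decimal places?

Line area: 0.14 × 0.47 → 0.0658 mm².
Total extruded path = 395000/0.0658 = 6003039.5 mm.
Extrusion time = 6003039.5 / 90.6, so 66258.7 s.
Layers = ⌈81.2/0.14⌉ = 580.
Layer-change overhead = 580 × 1.4, so 812 s.
Total = 66258.7 + 812 = 67070.7 s = 18.63 hours.

18.63 hours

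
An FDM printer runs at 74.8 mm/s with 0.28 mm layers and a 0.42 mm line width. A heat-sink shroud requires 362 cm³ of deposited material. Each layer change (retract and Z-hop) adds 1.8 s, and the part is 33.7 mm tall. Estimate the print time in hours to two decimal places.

11.49 hours

Bead cross-section: 0.28 × 0.42 → 0.1176 mm².
Total extruded path = 362000/0.1176 = 3078231.3 mm.
Time extruding = 3078231.3 / 74.8, so 41152.8 s.
Layer count = ceil(33.7 / 0.28) = 121.
Z-hop total: 121 × 1.8 → 217.8 s.
Altogether 41152.8 + 217.8 = 41370.6 s, i.e. 11.49 hours.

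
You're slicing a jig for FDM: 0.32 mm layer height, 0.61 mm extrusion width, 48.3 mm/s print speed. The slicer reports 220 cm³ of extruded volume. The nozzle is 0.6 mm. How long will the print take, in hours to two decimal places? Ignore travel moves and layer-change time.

6.48 hours

Extrusion cross-section = 0.32 × 0.61, so 0.1952 mm².
Path length: 220000 mm³ / 0.1952 mm² → 1127049.2 mm.
Extrusion time = 1127049.2 / 48.3, so 23334.4 s.
In the requested units: 23334.4 s = 6.48 hours.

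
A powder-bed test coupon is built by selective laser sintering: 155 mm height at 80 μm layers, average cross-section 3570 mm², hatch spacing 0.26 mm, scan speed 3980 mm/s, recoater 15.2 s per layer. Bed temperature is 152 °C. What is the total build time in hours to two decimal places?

Number of layers: 155 / 0.08 → 1938 (rounded up).
Scan path per layer = 3570 / 0.26, so 13730.8 mm.
Scan time per layer: 13730.8 / 3980 → 3.4499 s.
Per-layer time = 3.4499 + 15.2, so 18.6499 s.
Build time = 1938 × 18.6499 = 36143.5062 s = 10.04 hours.

10.04 hours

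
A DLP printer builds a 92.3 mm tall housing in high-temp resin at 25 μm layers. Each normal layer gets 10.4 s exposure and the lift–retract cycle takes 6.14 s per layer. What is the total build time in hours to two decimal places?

16.96 hours

Layers = ⌈92.3/0.025⌉ = 3692.
Each layer takes: 10.4 + 6.14 → 16.54 s.
Total = 3692 × 16.54 = 61065.68 s = 16.96 hours.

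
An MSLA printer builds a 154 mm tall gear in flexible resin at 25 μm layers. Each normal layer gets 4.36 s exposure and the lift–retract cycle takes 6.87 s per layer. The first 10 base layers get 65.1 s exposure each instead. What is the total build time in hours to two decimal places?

Layer count = ceil(154 / 0.025) = 6160.
Bottom layers = 10 × (65.1 + 6.87), so 719.7 s.
Regular layers: 6150 × (4.36 + 6.87) → 69064.5 s.
Total = 719.7 + 69064.5 = 69784.2 s = 19.38 hours.

19.38 hours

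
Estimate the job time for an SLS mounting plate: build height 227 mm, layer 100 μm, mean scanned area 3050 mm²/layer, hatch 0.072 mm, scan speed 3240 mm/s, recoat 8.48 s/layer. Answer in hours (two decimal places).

13.59 hours

Layers = ⌈227/0.1⌉ = 2270.
Scan path per layer = 3050 / 0.072, so 42361.1 mm.
Per-layer scan time = 42361.1 / 3240 = 13.0744 s.
Time per layer = 13.0744 + 8.48, so 21.5544 s.
2270 layers × 21.5544 s/layer = 48928.488 s, i.e. 13.59 hours.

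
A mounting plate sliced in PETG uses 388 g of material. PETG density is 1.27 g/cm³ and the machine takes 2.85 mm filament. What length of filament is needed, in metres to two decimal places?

Extruded volume: 388/1.27 = 305.5118 cm³ (305511.8 mm³).
Cross-section of 2.85 mm filament: π·(2.85/2)² = 6.3794 mm².
Length = 305511.8 / 6.3794 = 47890.37 mm = 47.89 m.

47.89 m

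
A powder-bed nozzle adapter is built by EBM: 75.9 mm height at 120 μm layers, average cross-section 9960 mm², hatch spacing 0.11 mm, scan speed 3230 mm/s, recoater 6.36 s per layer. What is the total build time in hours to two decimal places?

Layer count = ceil(75.9 / 0.12) = 633.
Per-layer scan distance: 9960 / 0.11 → 90545.5 mm.
Scan time per layer = 90545.5 / 3230, so 28.0327 s.
Time per layer = 28.0327 + 6.36, so 34.3927 s.
Build time = 633 × 34.3927 = 21770.5791 s = 6.05 hours.

6.05 hours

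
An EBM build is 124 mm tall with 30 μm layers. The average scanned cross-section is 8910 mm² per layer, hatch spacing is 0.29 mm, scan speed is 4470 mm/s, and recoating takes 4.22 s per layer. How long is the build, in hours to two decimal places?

12.74 hours

Layers = ⌈124/0.03⌉ = 4134.
Per-layer scan distance = 8910 / 0.29, so 30724.1 mm.
Scan time per layer = 30724.1 / 4470, so 6.8734 s.
Per-layer time: 6.8734 + 4.22 → 11.0934 s.
4134 layers × 11.0934 s/layer = 45860.1156 s, i.e. 12.74 hours.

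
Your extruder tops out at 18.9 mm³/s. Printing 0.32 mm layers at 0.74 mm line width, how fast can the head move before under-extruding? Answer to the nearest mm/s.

80 mm/s

A = 0.32 × 0.74 = 0.2368 mm².
Max speed = 18.9 / 0.2368 = 79.81 ≈ 80 mm/s.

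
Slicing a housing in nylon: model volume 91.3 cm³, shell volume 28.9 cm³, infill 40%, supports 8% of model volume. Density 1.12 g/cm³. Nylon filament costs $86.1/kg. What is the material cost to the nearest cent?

$5.90

Infill region: 91.3 − 28.9 → 62.4 cm³.
Infill deposited: 0.40 × 62.4 → 24.96 cm³.
Support: 0.08 × 91.3 → 7.304 cm³.
Total printed volume: 28.9 + 24.96 + 7.304 → 61.164 cm³.
Mass = 61.164 × 1.12 = 68.50368 g.
Cost = 68.50368 g / 1000 × $86.1/kg = $5.90.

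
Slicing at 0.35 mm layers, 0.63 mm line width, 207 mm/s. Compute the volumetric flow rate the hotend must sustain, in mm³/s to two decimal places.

45.64

Extrusion cross-section: 0.35 × 0.63 → 0.2205 mm².
Volumetric flow = 207 × 0.2205 = 45.64 mm³/s.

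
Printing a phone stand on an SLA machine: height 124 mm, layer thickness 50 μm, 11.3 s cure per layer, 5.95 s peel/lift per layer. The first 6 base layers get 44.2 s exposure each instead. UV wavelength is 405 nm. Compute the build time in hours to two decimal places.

Layers = ⌈124/0.05⌉ = 2480.
Base layers = 6 × (44.2 + 5.95) = 300.9 s.
Regular layers = 2474 × (11.3 + 5.95) = 42676.5 s.
Sum: 300.9 + 42676.5 = 42977.4 s → 11.94 hours.

11.94 hours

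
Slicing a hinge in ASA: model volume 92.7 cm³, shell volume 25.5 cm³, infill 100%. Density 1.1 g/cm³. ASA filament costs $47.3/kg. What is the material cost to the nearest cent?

$4.82

Volume inside the shell: 92.7 − 25.5 → 67.2 cm³.
Infill deposited = 1.00 × 67.2, so 67.2 cm³.
Total printed volume = 25.5 + 67.2 = 92.7 cm³.
Mass: 92.7 × 1.1 → 101.97 g.
Cost = 101.97 g / 1000 × $47.3/kg = $4.82.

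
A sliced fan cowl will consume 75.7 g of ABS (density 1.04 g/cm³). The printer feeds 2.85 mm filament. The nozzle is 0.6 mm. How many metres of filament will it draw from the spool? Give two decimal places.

11.41 m

Volume = 75.7 g / 1.04 g·cm⁻³ = 72.7885 cm³ = 72788.5 mm³.
A = π r² = π × 1.425² = 6.3794 mm².
Length = 72788.5 / 6.3794 = 11409.93 mm = 11.41 m.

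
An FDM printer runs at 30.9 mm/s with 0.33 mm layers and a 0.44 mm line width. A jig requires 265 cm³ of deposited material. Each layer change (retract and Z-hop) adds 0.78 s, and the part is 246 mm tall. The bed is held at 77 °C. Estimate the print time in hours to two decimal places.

Line area = 0.33 × 0.44 = 0.1452 mm².
Path length: 265000 mm³ / 0.1452 mm² → 1825068.9 mm.
Extrusion time = 1825068.9 / 30.9 = 59063.7 s.
Layer count = ceil(246 / 0.33) = 746.
Layer-change overhead: 746 × 0.78 → 581.88 s.
Altogether 59063.7 + 581.88 = 59645.58 s, i.e. 16.57 hours.

16.57 hours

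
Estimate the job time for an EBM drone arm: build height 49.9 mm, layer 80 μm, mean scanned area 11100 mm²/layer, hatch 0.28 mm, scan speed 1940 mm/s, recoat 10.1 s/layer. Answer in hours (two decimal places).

5.29 hours

Number of layers: 49.9 / 0.08 → 624 (rounded up).
Scan path per layer: 11100 / 0.28 → 39642.9 mm.
Beam time per layer = 39642.9 / 1940, so 20.4345 s.
Per-layer time: 20.4345 + 10.1 → 30.5345 s.
Total: 624 × 30.5345 s = 19053.528 s → 5.29 hours.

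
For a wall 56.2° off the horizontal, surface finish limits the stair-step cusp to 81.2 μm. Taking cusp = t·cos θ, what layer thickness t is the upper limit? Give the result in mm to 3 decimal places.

Layer height = cusp / cos(56.2°) = 0.0812 / 0.5563 = 0.146 mm.

0.146 mm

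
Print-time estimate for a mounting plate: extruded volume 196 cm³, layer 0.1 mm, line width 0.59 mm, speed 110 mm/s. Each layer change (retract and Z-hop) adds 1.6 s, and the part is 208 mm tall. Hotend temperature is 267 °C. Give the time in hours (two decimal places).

Bead cross-section: 0.1 × 0.59 → 0.059 mm².
Total extruded path = 196000/0.059 = 3322033.9 mm.
Print-move time = 3322033.9 / 110, so 30200.3 s.
Number of layers: 208 / 0.1 → 2080 (rounded up).
Non-print overhead = 2080 × 1.6 = 3328 s.
Total = 30200.3 + 3328 = 33528.3 s = 9.31 hours.

9.31 hours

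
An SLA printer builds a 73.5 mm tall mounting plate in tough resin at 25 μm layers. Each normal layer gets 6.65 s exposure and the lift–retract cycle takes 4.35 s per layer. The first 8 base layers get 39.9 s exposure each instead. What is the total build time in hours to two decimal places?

9.06 hours

Number of layers: 73.5 / 0.025 → 2940 (rounded up).
Base layers = 8 × (39.9 + 4.35) = 354 s.
Remaining layers = 2932 × (6.65 + 4.35) = 32252 s.
Total = 354 + 32252 = 32606 s = 9.06 hours.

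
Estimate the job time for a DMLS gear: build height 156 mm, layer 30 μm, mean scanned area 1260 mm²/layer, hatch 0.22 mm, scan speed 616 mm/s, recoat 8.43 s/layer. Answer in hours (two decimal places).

25.61 hours

Layer count = ceil(156 / 0.03) = 5200.
Scan path per layer: 1260 / 0.22 → 5727.3 mm.
Scan time per layer = 5727.3 / 616, so 9.2976 s.
Time per layer = 9.2976 + 8.43 = 17.7276 s.
Build time = 5200 × 17.7276 = 92183.52 s = 25.61 hours.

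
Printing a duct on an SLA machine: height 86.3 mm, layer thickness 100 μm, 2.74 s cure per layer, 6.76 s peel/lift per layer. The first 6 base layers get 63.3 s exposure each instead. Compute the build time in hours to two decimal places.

Layer count = ceil(86.3 / 0.1) = 863.
Bottom layers = 6 × (63.3 + 6.76) = 420.36 s.
Normal layers = 857 × (2.74 + 6.76), so 8141.5 s.
Sum: 420.36 + 8141.5 = 8561.86 s → 2.38 hours.

2.38 hours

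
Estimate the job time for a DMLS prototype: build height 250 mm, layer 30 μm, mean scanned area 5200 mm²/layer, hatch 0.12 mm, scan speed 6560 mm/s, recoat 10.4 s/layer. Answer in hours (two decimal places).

Number of layers: 250 / 0.03 → 8334 (rounded up).
Hatch length per layer = 5200 / 0.12 = 43333.3 mm.
Laser time per layer = 43333.3 / 6560 = 6.6057 s.
Per-layer time = 6.6057 + 10.4, so 17.0057 s.
8334 layers × 17.0057 s/layer = 141725.5038 s, i.e. 39.37 hours.

39.37 hours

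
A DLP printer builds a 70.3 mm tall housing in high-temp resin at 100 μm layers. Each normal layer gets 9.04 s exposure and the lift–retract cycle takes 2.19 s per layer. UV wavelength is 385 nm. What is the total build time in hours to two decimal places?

2.19 hours

Layer count = ceil(70.3 / 0.1) = 703.
Each layer takes: 9.04 + 2.19 → 11.23 s.
Build time: 703 × 11.23 s = 7894.69 s, i.e. 2.19 hours.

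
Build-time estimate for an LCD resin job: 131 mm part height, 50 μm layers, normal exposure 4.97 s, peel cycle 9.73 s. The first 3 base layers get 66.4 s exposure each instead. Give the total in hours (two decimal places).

10.75 hours

Layers = ⌈131/0.05⌉ = 2620.
Burn-in layers = 3 × (66.4 + 9.73) = 228.39 s.
Remaining layers = 2617 × (4.97 + 9.73), so 38469.9 s.
Total = 228.39 + 38469.9 = 38698.29 s = 10.75 hours.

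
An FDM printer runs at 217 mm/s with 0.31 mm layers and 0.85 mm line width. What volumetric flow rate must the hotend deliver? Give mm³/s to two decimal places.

A: 0.31 × 0.85 → 0.2635 mm².
Q = v·A = 217 × 0.2635 = 57.18 mm³/s.

57.18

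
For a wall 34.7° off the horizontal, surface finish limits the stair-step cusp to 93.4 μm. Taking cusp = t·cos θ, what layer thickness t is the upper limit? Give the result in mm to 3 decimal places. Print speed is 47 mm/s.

t = h_c / cos θ = 0.0934 / 0.8221 = 0.114 mm.

0.114 mm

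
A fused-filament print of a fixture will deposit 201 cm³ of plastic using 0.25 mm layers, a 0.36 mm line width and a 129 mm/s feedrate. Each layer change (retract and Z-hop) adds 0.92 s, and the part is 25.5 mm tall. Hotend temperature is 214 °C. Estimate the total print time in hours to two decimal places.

Extrusion cross-section: 0.25 × 0.36 → 0.09 mm².
Path length: 201000 mm³ / 0.09 mm² → 2233333.3 mm.
Time extruding = 2233333.3 / 129, so 17312.7 s.
Layers = ⌈25.5/0.25⌉ = 102.
Non-print overhead = 102 × 0.92 = 93.84 s.
Total = 17312.7 + 93.84 = 17406.54 s = 4.84 hours.

4.84 hours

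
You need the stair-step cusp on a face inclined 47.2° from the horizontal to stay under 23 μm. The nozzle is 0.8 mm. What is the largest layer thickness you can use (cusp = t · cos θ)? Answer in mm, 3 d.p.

cos(47.2°) = 0.6794; t_max = 0.023/0.6794 = 0.034 mm.

0.034 mm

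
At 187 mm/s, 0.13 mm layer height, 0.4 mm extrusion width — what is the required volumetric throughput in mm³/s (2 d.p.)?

9.72

Extrusion cross-section = 0.13 × 0.4, so 0.052 mm².
Q = v·A = 187 × 0.052 = 9.72 mm³/s.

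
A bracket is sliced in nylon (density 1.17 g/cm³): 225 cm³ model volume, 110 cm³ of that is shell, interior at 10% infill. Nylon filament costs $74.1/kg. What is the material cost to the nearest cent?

Volume inside the shell = 225 − 110 = 115 cm³.
Deposited infill: 0.10 × 115 → 11.5 cm³.
Total extruded = 110 + 11.5, so 121.5 cm³.
Mass = 121.5 × 1.17, so 142.155 g.
At $74.1/kg: 142.155/1000 × 74.1 = $10.53.

$10.53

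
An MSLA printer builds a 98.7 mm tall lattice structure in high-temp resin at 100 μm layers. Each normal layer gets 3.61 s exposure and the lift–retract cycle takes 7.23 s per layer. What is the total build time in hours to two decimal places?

Layer count = ceil(98.7 / 0.1) = 987.
Cycle time: 3.61 + 7.23 → 10.84 s.
Build time: 987 × 10.84 s = 10699.08 s, i.e. 2.97 hours.

2.97 hours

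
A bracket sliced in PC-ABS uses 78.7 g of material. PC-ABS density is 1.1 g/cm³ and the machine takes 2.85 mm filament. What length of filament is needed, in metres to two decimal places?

Volume = 78.7 g / 1.1 g·cm⁻³ = 71.5455 cm³ = 71545.5 mm³.
A = π r² = π × 1.425² = 6.3794 mm².
Length = 71545.5 / 6.3794 = 11215.08 mm = 11.22 m.

11.22 m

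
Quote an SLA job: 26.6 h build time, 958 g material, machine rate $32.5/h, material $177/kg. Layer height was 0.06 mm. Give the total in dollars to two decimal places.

Machine cost: 32.5 × 26.6 → $864.50.
Material cost: 177 × 958/1000 → $169.566.
Total = 864.50 + 169.566 = 1034.066 ≈ $1034.07.

$1034.07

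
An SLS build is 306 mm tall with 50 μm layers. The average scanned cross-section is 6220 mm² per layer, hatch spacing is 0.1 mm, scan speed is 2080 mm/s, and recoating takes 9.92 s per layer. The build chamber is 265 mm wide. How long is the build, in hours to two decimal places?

Layer count = ceil(306 / 0.05) = 6120.
Hatch length per layer = 6220 / 0.1, so 62200 mm.
Laser time per layer = 62200 / 2080, so 29.9038 s.
Per-layer time: 29.9038 + 9.92 → 39.8238 s.
Total: 6120 × 39.8238 s = 243721.656 s → 67.70 hours.

67.70 hours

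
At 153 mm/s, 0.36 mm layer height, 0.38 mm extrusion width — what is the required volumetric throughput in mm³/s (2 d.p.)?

Extrusion cross-section = 0.36 × 0.38 = 0.1368 mm².
Volumetric flow = 153 × 0.1368 = 20.93 mm³/s.

20.93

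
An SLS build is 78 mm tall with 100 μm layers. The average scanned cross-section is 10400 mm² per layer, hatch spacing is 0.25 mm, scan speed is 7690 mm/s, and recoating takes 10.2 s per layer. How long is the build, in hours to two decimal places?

3.38 hours

Layer count = ceil(78 / 0.1) = 780.
Per-layer scan distance: 10400 / 0.25 → 41600 mm.
Laser time per layer = 41600 / 7690, so 5.4096 s.
Time per layer = 5.4096 + 10.2 = 15.6096 s.
780 layers × 15.6096 s/layer = 12175.488 s, i.e. 3.38 hours.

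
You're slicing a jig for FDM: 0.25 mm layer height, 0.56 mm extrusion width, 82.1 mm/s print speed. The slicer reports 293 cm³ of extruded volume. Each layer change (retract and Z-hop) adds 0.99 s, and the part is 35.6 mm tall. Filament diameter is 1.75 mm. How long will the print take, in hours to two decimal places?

Line area: 0.25 × 0.56 → 0.14 mm².
Total extruded path = 293000/0.14 = 2092857.1 mm.
Print-move time: 2092857.1 / 82.1 → 25491.6 s.
Layers = ⌈35.6/0.25⌉ = 143.
Non-print overhead = 143 × 0.99, so 141.57 s.
Altogether 25491.6 + 141.57 = 25633.17 s, i.e. 7.12 hours.

7.12 hours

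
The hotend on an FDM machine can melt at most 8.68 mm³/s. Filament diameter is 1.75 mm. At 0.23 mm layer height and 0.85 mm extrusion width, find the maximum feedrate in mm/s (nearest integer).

Extrusion cross-section = 0.23 × 0.85 = 0.1955 mm².
v_max = Q/A = 8.68/0.1955 = 44.40 mm/s → 44 mm/s.

44 mm/s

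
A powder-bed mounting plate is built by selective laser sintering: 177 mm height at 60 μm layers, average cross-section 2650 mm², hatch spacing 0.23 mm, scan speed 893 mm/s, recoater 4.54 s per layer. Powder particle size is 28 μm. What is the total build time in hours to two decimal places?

Number of layers: 177 / 0.06 → 2950 (rounded up).
Per-layer scan distance = 2650 / 0.23, so 11521.7 mm.
Laser time per layer = 11521.7 / 893 = 12.9022 s.
Per-layer time = 12.9022 + 4.54 = 17.4422 s.
2950 layers × 17.4422 s/layer = 51454.49 s, i.e. 14.29 hours.

14.29 hours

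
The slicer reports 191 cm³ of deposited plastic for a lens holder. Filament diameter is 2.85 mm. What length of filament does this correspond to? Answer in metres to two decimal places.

29.94 m

Filament cross-section = π × (2.85/2)² = 6.3794 mm².
Length = 191 cm³ / 6.3794 mm² = 191000 / 6.3794 = 29940.12 mm = 29.94 m.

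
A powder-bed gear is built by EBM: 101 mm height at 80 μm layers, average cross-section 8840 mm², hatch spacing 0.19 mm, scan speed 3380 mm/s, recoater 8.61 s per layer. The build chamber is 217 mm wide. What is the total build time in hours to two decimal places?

7.85 hours

Layer count = ceil(101 / 0.08) = 1263.
Hatch length per layer = 8840 / 0.19 = 46526.3 mm.
Beam time per layer = 46526.3 / 3380, so 13.7652 s.
Time per layer = 13.7652 + 8.61 = 22.3752 s.
1263 layers × 22.3752 s/layer = 28259.8776 s, i.e. 7.85 hours.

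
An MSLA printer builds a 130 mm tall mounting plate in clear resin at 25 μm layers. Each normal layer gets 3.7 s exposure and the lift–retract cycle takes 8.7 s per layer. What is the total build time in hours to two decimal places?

17.91 hours

Layers = ⌈130/0.025⌉ = 5200.
Cycle time = 3.7 + 8.7 = 12.4 s.
Build time: 5200 × 12.4 s = 64480 s, i.e. 17.91 hours.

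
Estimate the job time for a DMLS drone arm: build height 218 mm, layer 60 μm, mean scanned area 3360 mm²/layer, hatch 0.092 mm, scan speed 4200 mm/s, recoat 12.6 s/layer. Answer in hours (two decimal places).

21.50 hours

Layers = ⌈218/0.06⌉ = 3634.
Per-layer scan distance = 3360 / 0.092, so 36521.7 mm.
Scan time per layer = 36521.7 / 4200 = 8.6956 s.
Layer cycle = 8.6956 + 12.6 = 21.2956 s.
Build time = 3634 × 21.2956 = 77388.2104 s = 21.50 hours.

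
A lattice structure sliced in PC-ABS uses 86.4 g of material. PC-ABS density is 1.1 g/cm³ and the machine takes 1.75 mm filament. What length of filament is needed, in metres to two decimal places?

Volume = 86.4 g / 1.1 g·cm⁻³ = 78.5455 cm³ = 78545.5 mm³.
A = π r² = π × 0.875² = 2.4053 mm².
L = V/A = 78545.5/2.4053 = 32655.18 mm → 32.66 m.

32.66 m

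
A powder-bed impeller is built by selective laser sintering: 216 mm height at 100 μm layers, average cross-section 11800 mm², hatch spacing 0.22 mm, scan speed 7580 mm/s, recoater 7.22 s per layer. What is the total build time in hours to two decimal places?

Layers = ⌈216/0.1⌉ = 2160.
Hatch length per layer = 11800 / 0.22 = 53636.4 mm.
Laser time per layer = 53636.4 / 7580 = 7.076 s.
Time per layer = 7.076 + 7.22 = 14.296 s.
Total: 2160 × 14.296 s = 30879.36 s → 8.58 hours.

8.58 hours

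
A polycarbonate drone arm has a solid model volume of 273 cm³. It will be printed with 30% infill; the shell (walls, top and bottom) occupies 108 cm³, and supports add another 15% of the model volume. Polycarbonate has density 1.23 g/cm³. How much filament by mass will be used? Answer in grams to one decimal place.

Infill region: 273 − 108 → 165 cm³.
Infill volume = 0.30 × 165 = 49.5 cm³.
Support = 0.15 × 273 = 40.95 cm³.
Deposited volume = 108 + 49.5 + 40.95, so 198.45 cm³.
Mass: 198.45 × 1.23 → 244.0935 g.

244.1 g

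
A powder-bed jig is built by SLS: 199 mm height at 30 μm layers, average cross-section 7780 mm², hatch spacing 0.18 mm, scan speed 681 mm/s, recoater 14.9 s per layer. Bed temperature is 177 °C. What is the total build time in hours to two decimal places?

144.42 hours

Layers = ⌈199/0.03⌉ = 6634.
Scan path per layer = 7780 / 0.18 = 43222.2 mm.
Scan time per layer = 43222.2 / 681, so 63.4687 s.
Layer cycle: 63.4687 + 14.9 → 78.3687 s.
Build time = 6634 × 78.3687 = 519897.9558 s = 144.42 hours.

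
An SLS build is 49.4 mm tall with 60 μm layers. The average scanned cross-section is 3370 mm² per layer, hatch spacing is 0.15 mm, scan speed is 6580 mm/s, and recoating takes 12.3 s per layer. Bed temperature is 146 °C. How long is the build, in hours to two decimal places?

Layer count = ceil(49.4 / 0.06) = 824.
Scan path per layer = 3370 / 0.15, so 22466.7 mm.
Laser time per layer = 22466.7 / 6580, so 3.4144 s.
Per-layer time = 3.4144 + 12.3 = 15.7144 s.
824 layers × 15.7144 s/layer = 12948.6656 s, i.e. 3.60 hours.

3.60 hours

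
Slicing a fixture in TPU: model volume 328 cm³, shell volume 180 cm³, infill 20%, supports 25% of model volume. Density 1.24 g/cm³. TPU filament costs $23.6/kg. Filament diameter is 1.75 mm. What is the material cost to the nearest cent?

$8.53

Infill region: 328 − 180 → 148 cm³.
Infill deposited = 0.20 × 148 = 29.6 cm³.
Support: 0.25 × 328 → 82 cm³.
Total printed volume = 180 + 29.6 + 82 = 291.6 cm³.
Mass: 291.6 × 1.24 → 361.584 g.
At $23.6/kg: 361.584/1000 × 23.6 = $8.53.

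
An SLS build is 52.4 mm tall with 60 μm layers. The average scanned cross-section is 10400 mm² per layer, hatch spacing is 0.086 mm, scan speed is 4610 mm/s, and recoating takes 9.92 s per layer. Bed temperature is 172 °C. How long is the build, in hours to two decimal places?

8.78 hours

Layers = ⌈52.4/0.06⌉ = 874.
Scan path per layer: 10400 / 0.086 → 120930.2 mm.
Per-layer scan time = 120930.2 / 4610, so 26.2321 s.
Layer cycle = 26.2321 + 9.92, so 36.1521 s.
Build time = 874 × 36.1521 = 31596.9354 s = 8.78 hours.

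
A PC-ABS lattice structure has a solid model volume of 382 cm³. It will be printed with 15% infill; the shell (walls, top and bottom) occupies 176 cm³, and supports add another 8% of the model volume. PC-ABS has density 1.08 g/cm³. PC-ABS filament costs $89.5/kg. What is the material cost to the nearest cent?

$22.95

Volume inside the shell = 382 − 176 = 206 cm³.
Infill deposited = 0.15 × 206 = 30.9 cm³.
Support = 0.08 × 382, so 30.56 cm³.
Total printed volume = 176 + 30.9 + 30.56 = 237.46 cm³.
Mass: 237.46 × 1.08 → 256.4568 g.
At $89.5/kg: 256.4568/1000 × 89.5 = $22.95.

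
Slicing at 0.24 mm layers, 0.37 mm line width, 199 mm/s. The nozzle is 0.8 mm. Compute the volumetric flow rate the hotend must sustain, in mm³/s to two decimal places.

17.67

A = 0.24 × 0.37 = 0.0888 mm².
Volumetric flow = 199 × 0.0888 = 17.67 mm³/s.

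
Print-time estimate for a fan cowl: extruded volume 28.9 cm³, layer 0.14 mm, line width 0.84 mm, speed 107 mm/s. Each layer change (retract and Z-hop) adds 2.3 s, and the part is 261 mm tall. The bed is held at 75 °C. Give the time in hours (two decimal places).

1.83 hours

Line area = 0.14 × 0.84 = 0.1176 mm².
Path length: 28900 mm³ / 0.1176 mm² → 245748.3 mm.
Time extruding = 245748.3 / 107 = 2296.7 s.
Layer count = ceil(261 / 0.14) = 1865.
Layer-change overhead = 1865 × 2.3 = 4289.5 s.
Total = 2296.7 + 4289.5 = 6586.2 s = 1.83 hours.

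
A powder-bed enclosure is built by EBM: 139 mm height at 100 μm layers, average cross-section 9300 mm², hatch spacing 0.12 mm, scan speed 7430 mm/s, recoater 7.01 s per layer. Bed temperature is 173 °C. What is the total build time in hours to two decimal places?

6.73 hours

Layer count = ceil(139 / 0.1) = 1390.
Hatch length per layer = 9300 / 0.12, so 77500 mm.
Scan time per layer = 77500 / 7430 = 10.4307 s.
Layer cycle = 10.4307 + 7.01 = 17.4407 s.
Build time = 1390 × 17.4407 = 24242.573 s = 6.73 hours.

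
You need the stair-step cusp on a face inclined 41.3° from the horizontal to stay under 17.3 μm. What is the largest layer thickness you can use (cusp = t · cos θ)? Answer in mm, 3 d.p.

t = h_c / cos θ = 0.0173 / 0.7513 = 0.023 mm.

0.023 mm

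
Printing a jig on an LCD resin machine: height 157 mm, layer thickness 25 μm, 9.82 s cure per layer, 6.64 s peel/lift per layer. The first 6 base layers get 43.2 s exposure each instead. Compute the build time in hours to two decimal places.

28.77 hours

Layers = ⌈157/0.025⌉ = 6280.
Base layers = 6 × (43.2 + 6.64), so 299.04 s.
Regular layers: 6274 × (9.82 + 6.64) → 103270.04 s.
Total = 299.04 + 103270.04 = 103569.08 s = 28.77 hours.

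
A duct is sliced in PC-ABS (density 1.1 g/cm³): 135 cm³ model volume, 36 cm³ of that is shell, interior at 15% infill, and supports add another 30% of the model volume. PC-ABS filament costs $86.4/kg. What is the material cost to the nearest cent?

Interior volume = 135 − 36, so 99 cm³.
Deposited infill = 0.15 × 99 = 14.85 cm³.
Support: 0.30 × 135 → 40.5 cm³.
Total printed volume = 36 + 14.85 + 40.5, so 91.35 cm³.
Mass = 91.35 × 1.1 = 100.485 g.
Cost = 100.485 g / 1000 × $86.4/kg = $8.68.

$8.68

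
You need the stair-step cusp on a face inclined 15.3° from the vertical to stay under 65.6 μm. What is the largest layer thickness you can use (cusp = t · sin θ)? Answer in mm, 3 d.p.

0.249 mm

Layer height = cusp / sin(15.3°) = 0.0656 / 0.2639 = 0.249 mm.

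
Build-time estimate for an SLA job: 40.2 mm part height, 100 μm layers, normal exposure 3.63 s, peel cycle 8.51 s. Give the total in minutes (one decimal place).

Layer count = ceil(40.2 / 0.1) = 402.
Cycle time = 3.63 + 8.51, so 12.14 s.
Total = 402 × 12.14 = 4880.28 s = 81.3 minutes.

81.3 minutes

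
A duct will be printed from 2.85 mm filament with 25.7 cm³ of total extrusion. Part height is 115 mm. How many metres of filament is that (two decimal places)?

4.03 m

A = π r² = π × 1.425² = 6.3794 mm².
L = 25700 mm³ / 6.3794 mm² = 4028.59 mm, i.e. 4.03 m.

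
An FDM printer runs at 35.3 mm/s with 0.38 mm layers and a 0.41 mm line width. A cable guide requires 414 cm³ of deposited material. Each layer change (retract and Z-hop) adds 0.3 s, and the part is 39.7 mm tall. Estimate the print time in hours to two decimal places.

Extrusion cross-section: 0.38 × 0.41 → 0.1558 mm².
Path length: 414000 mm³ / 0.1558 mm² → 2657252.9 mm.
Extrusion time: 2657252.9 / 35.3 → 75276.3 s.
Layers = ⌈39.7/0.38⌉ = 105.
Non-print overhead: 105 × 0.3 → 31.5 s.
Altogether 75276.3 + 31.5 = 75307.8 s, i.e. 20.92 hours.

20.92 hours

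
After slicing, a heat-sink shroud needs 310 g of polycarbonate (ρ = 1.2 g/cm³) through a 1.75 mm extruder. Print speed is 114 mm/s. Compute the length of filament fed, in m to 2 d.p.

107.40 m

Volume = 310 g / 1.2 g·cm⁻³ = 258.3333 cm³ = 258333.3 mm³.
Cross-section of 1.75 mm filament: π·(1.75/2)² = 2.4053 mm².
L = V/A = 258333.3/2.4053 = 107401.7 mm → 107.40 m.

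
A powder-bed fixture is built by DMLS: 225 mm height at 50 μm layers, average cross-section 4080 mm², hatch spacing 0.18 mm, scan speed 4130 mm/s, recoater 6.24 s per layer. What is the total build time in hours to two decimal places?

14.66 hours

Layer count = ceil(225 / 0.05) = 4500.
Per-layer scan distance = 4080 / 0.18 = 22666.7 mm.
Scan time per layer = 22666.7 / 4130 = 5.4883 s.
Layer cycle = 5.4883 + 6.24 = 11.7283 s.
Build time = 4500 × 11.7283 = 52777.35 s = 14.66 hours.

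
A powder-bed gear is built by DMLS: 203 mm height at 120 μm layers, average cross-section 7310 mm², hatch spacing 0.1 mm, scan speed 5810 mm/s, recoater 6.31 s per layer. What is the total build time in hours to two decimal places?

8.88 hours

Number of layers: 203 / 0.12 → 1692 (rounded up).
Scan path per layer = 7310 / 0.1, so 73100 mm.
Per-layer scan time: 73100 / 5810 → 12.5818 s.
Layer cycle = 12.5818 + 6.31, so 18.8918 s.
Total: 1692 × 18.8918 s = 31964.9256 s → 8.88 hours.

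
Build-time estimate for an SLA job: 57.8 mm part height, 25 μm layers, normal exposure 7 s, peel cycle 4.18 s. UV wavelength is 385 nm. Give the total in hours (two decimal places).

Number of layers: 57.8 / 0.025 → 2312 (rounded up).
Each layer takes = 7 + 4.18 = 11.18 s.
Build time: 2312 × 11.18 s = 25848.16 s, i.e. 7.18 hours.

7.18 hours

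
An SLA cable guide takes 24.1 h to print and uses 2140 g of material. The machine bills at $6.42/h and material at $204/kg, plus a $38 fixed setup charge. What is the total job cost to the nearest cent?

Time charge = 6.42 × 24.1 = $154.722.
Feedstock cost: 204 × 2140/1000 → $436.56.
Total = 154.722 + 436.56 + 38 = 629.282 ≈ $629.28.

$629.28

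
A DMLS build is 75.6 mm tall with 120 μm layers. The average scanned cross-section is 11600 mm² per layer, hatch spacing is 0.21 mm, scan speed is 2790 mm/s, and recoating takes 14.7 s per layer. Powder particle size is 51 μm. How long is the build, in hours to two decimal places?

Layers = ⌈75.6/0.12⌉ = 630.
Per-layer scan distance = 11600 / 0.21 = 55238.1 mm.
Scan time per layer = 55238.1 / 2790 = 19.7986 s.
Layer cycle = 19.7986 + 14.7, so 34.4986 s.
Build time = 630 × 34.4986 = 21734.118 s = 6.04 hours.

6.04 hours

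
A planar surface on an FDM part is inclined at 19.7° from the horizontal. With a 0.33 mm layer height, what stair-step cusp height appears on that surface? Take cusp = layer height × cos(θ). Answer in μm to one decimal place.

cos(19.7°) = 0.9415, so cusp = 0.33 × 0.9415 = 0.310695 mm → 310.7 μm.

310.7 μm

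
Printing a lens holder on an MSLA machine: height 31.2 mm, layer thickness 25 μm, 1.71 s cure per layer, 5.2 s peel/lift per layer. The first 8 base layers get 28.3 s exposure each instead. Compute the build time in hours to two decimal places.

2.45 hours

Number of layers: 31.2 / 0.025 → 1248 (rounded up).
Base layers: 8 × (28.3 + 5.2) → 268 s.
Regular layers = 1240 × (1.71 + 5.2), so 8568.4 s.
Total = 268 + 8568.4 = 8836.4 s = 2.45 hours.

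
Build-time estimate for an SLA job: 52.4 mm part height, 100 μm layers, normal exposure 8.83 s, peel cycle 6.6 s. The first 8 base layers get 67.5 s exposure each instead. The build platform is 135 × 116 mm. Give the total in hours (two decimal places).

Layers = ⌈52.4/0.1⌉ = 524.
Bottom layers = 8 × (67.5 + 6.6) = 592.8 s.
Normal layers = 516 × (8.83 + 6.6), so 7961.88 s.
Total = 592.8 + 7961.88 = 8554.68 s = 2.38 hours.

2.38 hours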